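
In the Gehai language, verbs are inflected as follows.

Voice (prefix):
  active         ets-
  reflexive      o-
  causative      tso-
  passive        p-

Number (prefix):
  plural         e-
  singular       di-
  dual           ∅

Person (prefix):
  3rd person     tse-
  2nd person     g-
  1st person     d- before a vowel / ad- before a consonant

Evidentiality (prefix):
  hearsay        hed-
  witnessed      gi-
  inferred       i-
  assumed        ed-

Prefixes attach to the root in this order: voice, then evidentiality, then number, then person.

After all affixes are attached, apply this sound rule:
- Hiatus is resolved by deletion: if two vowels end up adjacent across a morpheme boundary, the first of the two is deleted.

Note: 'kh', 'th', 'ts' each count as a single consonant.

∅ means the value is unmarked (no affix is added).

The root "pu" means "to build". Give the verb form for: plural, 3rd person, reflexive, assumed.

Attach voice reflexive o- → opu.
Attach evidentiality assumed ed- → edopu.
Attach number plural e- → eedopu.
Attach person 3rd person tse- → tseeedopu.
Apply vowel deletion: tseeedopu → tsedopu.

tsedopu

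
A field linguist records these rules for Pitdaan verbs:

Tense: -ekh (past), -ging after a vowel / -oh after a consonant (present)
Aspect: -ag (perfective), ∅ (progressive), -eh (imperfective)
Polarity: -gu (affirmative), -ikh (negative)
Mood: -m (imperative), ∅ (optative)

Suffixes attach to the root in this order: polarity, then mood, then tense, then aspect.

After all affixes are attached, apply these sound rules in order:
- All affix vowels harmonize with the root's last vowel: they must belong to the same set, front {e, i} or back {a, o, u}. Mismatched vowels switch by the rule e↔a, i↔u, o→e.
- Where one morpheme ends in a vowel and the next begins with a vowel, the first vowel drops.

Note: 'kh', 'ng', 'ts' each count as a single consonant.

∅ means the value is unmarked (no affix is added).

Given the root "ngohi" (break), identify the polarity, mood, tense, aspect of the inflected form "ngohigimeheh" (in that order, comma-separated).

Segment: ngohi-gu-m-oh-eh.
polarity: -gu → affirmative.
mood: -m → imperative.
tense: -ging/oh → present.
aspect: -eh → imperfective.

affirmative, imperative, present, imperfective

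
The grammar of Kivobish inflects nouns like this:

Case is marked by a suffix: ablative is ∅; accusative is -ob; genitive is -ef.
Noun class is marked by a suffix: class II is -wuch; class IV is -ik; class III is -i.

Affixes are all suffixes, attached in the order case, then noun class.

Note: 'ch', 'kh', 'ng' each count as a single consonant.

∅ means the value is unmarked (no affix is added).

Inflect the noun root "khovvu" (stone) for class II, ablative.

khovvuwuch

case = ablative: zero marking, form stays khovvu.
Attach noun class class II -wuch → khovvuwuch.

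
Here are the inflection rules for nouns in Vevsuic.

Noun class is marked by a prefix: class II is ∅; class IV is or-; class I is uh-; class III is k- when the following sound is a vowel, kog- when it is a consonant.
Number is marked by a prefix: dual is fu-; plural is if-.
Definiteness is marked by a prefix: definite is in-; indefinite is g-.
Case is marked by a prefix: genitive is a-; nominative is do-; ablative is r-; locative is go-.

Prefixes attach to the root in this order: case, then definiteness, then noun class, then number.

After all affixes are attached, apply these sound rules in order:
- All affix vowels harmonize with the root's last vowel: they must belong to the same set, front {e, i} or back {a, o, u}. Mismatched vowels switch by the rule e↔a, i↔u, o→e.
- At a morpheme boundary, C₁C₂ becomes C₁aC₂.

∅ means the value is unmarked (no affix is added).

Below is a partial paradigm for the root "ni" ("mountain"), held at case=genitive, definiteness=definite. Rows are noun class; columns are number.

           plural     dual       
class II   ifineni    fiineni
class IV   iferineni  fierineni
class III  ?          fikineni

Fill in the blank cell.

ifakineni

Attach case genitive a- → ani.
Attach definiteness definite in- → inani.
Attach noun class class III k- (before vowel 'i') → kinani.
Attach number plural if- → ifkinani.
Apply vowel harmony: ifkinani → ifkineni.
Apply epenthesis: ifkineni → ifakineni.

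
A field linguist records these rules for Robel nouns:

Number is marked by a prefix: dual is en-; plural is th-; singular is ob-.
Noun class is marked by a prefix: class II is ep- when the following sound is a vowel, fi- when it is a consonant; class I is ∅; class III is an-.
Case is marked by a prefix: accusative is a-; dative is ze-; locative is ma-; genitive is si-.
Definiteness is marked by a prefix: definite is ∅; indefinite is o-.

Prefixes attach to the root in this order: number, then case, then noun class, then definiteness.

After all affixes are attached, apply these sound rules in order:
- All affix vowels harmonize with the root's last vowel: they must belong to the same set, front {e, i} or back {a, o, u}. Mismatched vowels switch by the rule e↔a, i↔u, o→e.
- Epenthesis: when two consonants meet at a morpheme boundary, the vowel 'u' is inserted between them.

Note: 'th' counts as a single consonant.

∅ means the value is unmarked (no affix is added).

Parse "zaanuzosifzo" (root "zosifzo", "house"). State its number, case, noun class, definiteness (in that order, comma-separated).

dual, dative, class I, definite

Segment: ze-en-zosifzo.
number: en- → dual.
case: ze- → dative.
noun class: ∅ → class I.
definiteness: ∅ → definite.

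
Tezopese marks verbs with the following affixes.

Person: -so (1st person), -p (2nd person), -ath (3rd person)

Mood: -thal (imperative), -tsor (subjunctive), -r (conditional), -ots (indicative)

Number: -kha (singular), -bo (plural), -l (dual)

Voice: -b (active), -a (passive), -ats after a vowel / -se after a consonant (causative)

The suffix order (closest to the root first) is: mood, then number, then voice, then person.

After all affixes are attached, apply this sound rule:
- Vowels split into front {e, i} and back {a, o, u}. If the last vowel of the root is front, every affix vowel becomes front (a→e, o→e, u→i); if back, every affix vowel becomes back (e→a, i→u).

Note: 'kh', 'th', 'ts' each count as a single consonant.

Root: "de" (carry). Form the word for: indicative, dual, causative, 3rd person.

Attach mood indicative -ots → deots.
Attach number dual -l → deotsl.
Attach voice causative -se (after consonant 'l') → deotslse.
Attach person 3rd person -ath → deotslseath.
Apply vowel harmony: deotslseath → deetslseeth.

deetslseeth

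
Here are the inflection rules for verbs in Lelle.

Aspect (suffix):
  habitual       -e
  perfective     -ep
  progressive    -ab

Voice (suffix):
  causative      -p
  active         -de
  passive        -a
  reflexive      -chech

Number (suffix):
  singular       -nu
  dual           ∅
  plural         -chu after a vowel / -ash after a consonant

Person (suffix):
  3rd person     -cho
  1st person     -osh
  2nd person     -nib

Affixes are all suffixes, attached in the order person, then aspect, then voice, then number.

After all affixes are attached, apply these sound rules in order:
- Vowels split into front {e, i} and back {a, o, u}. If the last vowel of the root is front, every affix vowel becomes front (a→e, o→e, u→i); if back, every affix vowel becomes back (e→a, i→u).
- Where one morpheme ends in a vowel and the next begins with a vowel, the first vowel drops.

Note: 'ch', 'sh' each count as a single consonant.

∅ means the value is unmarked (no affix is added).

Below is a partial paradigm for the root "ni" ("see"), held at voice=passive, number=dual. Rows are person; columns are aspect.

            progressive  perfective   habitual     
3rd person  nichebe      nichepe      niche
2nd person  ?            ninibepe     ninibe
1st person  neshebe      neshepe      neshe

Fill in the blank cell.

ninibebe

Attach person 2nd person -nib → ninib.
Attach aspect progressive -ab → ninibab.
Attach voice passive -a → ninibaba.
number = dual: zero marking, form stays ninibaba.
Apply vowel harmony: ninibaba → ninibebe.
Vowel deletion: no change.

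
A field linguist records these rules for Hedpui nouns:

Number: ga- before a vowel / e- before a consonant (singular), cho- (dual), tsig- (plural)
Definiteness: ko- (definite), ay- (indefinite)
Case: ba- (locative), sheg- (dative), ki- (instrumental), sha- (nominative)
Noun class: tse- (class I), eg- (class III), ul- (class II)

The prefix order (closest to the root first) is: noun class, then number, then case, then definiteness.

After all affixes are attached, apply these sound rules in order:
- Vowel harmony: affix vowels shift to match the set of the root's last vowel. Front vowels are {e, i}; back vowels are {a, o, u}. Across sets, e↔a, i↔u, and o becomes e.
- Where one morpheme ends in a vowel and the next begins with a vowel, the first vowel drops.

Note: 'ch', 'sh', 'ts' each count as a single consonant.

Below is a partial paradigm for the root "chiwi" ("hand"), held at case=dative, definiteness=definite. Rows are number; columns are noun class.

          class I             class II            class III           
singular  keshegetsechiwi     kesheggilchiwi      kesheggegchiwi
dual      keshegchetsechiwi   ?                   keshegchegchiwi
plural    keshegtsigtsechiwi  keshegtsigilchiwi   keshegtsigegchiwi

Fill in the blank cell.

keshegchilchiwi

Attach noun class class II ul- → ulchiwi.
Attach number dual cho- → choulchiwi.
Attach case dative sheg- → shegchoulchiwi.
Attach definiteness definite ko- → koshegchoulchiwi.
Apply vowel harmony: koshegchoulchiwi → keshegcheilchiwi.
Apply vowel deletion: keshegcheilchiwi → keshegchilchiwi.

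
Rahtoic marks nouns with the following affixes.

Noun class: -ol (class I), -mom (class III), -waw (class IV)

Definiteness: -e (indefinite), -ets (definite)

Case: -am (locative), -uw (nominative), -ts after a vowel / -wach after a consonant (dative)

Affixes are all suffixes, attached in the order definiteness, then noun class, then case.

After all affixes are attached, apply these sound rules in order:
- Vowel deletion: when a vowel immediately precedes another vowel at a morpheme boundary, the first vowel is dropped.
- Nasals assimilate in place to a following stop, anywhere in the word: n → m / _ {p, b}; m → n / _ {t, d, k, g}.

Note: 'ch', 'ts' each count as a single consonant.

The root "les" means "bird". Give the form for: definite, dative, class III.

lesetsmomwach

Attach definiteness definite -ets → lesets.
Attach noun class class III -mom → lesetsmom.
Attach case dative -wach (after consonant 'm') → lesetsmomwach.
Vowel deletion: no change.
Nasal assimilation: no change.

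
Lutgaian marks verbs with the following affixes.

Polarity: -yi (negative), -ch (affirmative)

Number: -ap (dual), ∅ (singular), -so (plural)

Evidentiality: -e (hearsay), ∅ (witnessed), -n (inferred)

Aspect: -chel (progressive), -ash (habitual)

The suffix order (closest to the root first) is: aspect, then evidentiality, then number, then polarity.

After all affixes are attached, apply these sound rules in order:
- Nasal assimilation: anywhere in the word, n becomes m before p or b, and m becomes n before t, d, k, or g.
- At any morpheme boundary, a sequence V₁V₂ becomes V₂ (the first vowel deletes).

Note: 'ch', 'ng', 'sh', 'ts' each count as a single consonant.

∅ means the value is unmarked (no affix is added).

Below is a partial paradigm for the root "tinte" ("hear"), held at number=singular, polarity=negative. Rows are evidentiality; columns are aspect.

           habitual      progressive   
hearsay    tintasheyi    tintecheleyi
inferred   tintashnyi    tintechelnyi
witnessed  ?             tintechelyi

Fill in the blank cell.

tintashyi

Attach aspect habitual -ash → tinteash.
evidentiality = witnessed: zero marking, form stays tinteash.
number = singular: zero marking, form stays tinteash.
Attach polarity negative -yi → tinteashyi.
Nasal assimilation: no change.
Apply vowel deletion: tinteashyi → tintashyi.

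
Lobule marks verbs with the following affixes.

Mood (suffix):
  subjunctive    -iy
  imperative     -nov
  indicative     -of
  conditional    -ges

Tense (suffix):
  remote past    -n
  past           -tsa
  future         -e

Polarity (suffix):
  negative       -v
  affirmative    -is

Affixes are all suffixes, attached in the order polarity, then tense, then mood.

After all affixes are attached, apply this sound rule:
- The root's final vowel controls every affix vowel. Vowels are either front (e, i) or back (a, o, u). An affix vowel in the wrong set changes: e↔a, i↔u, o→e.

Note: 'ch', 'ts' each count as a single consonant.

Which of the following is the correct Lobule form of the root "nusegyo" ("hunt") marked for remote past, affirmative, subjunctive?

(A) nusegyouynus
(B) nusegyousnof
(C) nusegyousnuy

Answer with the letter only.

C

Attach polarity affirmative -is → nusegyois.
Attach tense remote past -n → nusegyoisn.
Attach mood subjunctive -iy → nusegyoisniy.
Apply vowel harmony: nusegyoisniy → nusegyousnuy.
So the correct form is nusegyousnuy, option (C).
(A) nusegyouynus is wrong: it has the affixes in the wrong order.
(B) nusegyousnof is wrong: it uses indicative instead of subjunctive for mood.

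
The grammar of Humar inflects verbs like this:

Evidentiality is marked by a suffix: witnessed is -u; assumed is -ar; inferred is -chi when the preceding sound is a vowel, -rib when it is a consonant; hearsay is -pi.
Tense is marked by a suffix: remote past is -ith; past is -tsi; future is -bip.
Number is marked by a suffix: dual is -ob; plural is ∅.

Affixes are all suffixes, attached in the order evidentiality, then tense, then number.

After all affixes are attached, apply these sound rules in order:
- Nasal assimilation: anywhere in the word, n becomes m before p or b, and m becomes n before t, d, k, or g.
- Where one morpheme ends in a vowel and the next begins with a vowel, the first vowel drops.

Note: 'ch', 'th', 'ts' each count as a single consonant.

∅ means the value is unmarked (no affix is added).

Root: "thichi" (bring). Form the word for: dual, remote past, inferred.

thichichithob

Attach evidentiality inferred -chi (after vowel 'i') → thichichi.
Attach tense remote past -ith → thichichiith.
Attach number dual -ob → thichichiithob.
Nasal assimilation: no change.
Apply vowel deletion: thichichiithob → thichichithob.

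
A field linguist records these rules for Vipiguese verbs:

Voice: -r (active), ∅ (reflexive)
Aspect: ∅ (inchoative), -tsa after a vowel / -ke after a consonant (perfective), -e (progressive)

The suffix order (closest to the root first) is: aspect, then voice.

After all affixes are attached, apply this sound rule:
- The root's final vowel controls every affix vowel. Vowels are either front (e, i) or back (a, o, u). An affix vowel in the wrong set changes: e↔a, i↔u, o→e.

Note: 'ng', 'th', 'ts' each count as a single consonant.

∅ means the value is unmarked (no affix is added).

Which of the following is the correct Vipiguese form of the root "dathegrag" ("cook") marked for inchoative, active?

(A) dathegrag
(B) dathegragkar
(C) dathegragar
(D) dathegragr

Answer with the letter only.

D

aspect = inchoative: zero marking, form stays dathegrag.
Attach voice active -r → dathegragr.
Vowel harmony: no change.
So the correct form is dathegragr, option (D).
(A) dathegrag is wrong: it uses reflexive instead of active for voice.
(B) dathegragkar is wrong: it uses perfective instead of inchoative for aspect.
(C) dathegragar is wrong: it uses progressive instead of inchoative for aspect.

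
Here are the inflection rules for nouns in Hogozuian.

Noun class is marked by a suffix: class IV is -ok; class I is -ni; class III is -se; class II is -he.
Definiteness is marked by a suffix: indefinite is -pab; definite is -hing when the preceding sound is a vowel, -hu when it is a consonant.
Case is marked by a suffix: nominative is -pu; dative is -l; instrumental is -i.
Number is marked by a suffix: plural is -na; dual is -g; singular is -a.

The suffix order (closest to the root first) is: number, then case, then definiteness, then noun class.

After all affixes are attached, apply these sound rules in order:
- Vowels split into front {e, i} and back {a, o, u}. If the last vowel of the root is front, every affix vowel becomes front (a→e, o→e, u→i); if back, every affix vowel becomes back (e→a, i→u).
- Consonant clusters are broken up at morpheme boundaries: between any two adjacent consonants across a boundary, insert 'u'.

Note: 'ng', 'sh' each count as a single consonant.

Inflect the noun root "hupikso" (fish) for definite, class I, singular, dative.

hupiksoaluhunu

Attach number singular -a → hupiksoa.
Attach case dative -l → hupiksoal.
Attach definiteness definite -hu (after consonant 'l') → hupiksoalhu.
Attach noun class class I -ni → hupiksoalhuni.
Apply vowel harmony: hupiksoalhuni → hupiksoalhunu.
Apply epenthesis: hupiksoalhunu → hupiksoaluhunu.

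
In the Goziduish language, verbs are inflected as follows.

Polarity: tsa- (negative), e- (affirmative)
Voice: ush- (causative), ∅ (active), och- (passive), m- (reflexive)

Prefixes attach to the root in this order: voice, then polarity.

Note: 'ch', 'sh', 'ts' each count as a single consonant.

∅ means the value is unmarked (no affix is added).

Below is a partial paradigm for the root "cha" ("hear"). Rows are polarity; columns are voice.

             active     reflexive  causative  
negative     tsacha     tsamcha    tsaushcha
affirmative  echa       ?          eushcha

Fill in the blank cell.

Attach voice reflexive m- → mcha.
Attach polarity affirmative e- → emcha.

emcha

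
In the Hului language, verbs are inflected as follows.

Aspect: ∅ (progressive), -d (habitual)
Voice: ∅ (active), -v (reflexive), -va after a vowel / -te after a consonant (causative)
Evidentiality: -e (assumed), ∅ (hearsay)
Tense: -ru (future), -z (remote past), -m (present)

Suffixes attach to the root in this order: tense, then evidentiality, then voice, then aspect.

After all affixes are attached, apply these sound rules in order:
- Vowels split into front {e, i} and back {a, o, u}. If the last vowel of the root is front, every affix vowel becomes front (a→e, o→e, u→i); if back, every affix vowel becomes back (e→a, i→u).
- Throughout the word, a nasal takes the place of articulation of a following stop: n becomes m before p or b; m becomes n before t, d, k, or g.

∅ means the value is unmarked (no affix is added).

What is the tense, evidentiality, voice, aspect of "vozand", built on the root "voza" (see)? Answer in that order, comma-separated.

Segment: voza-m-d.
tense: -m → present.
evidentiality: ∅ → hearsay.
voice: ∅ → active.
aspect: -d → habitual.

present, hearsay, active, habitual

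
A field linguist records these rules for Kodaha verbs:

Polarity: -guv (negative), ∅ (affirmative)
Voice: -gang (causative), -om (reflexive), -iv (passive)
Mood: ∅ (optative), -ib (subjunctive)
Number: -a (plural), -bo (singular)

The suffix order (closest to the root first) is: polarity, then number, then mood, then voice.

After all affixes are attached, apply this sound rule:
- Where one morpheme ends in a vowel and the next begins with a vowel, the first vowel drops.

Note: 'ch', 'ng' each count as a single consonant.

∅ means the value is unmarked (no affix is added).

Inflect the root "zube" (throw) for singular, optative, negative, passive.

zubeguvbiv

Attach polarity negative -guv → zubeguv.
Attach number singular -bo → zubeguvbo.
mood = optative: zero marking, form stays zubeguvbo.
Attach voice passive -iv → zubeguvboiv.
Apply vowel deletion: zubeguvboiv → zubeguvbiv.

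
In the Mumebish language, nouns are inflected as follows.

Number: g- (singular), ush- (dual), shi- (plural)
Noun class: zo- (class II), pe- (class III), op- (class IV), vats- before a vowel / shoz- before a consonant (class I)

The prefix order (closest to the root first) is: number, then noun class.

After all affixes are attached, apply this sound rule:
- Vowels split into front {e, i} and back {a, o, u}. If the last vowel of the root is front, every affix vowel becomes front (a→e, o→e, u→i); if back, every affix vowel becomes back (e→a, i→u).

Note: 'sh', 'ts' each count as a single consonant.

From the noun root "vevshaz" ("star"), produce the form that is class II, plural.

Attach number plural shi- → shivevshaz.
Attach noun class class II zo- → zoshivevshaz.
Apply vowel harmony: zoshivevshaz → zoshuvevshaz.

zoshuvevshaz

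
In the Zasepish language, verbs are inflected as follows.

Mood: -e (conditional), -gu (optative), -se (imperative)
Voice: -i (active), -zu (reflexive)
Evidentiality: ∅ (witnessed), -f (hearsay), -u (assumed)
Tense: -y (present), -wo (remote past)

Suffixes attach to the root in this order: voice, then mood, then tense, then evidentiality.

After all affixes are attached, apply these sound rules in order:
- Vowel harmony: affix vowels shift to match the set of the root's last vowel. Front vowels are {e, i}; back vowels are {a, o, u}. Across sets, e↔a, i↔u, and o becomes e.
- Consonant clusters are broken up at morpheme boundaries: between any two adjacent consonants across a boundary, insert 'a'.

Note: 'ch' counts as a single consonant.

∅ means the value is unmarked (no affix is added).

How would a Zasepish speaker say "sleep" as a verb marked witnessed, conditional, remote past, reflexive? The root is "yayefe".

Attach voice reflexive -zu → yayefezu.
Attach mood conditional -e → yayefezue.
Attach tense remote past -wo → yayefezuewo.
evidentiality = witnessed: zero marking, form stays yayefezuewo.
Apply vowel harmony: yayefezuewo → yayefeziewe.
Epenthesis: no change.

yayefeziewe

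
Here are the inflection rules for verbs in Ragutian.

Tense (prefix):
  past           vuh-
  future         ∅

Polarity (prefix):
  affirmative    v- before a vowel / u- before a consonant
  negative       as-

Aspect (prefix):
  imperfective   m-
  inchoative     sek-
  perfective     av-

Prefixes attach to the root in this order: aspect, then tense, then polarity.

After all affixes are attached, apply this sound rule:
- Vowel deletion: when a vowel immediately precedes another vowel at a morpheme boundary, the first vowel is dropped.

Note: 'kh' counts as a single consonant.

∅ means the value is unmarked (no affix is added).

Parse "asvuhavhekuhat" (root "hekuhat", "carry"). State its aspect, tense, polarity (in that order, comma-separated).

Segment: as-vuh-av-hekuhat.
aspect: av- → perfective.
tense: vuh- → past.
polarity: as- → negative.

perfective, past, negative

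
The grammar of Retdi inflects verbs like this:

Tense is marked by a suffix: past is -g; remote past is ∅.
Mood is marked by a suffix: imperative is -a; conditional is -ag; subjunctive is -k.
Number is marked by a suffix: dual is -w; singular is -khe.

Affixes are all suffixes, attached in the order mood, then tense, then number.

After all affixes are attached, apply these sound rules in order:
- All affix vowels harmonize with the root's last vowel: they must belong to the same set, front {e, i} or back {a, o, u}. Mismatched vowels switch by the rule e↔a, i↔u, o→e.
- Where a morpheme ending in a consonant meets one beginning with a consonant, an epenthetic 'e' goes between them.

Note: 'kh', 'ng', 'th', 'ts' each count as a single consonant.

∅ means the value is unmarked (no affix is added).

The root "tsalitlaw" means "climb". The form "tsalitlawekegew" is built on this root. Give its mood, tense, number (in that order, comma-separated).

subjunctive, past, dual

Segment: tsalitlaw-k-g-w.
mood: -k → subjunctive.
tense: -g → past.
number: -w → dual.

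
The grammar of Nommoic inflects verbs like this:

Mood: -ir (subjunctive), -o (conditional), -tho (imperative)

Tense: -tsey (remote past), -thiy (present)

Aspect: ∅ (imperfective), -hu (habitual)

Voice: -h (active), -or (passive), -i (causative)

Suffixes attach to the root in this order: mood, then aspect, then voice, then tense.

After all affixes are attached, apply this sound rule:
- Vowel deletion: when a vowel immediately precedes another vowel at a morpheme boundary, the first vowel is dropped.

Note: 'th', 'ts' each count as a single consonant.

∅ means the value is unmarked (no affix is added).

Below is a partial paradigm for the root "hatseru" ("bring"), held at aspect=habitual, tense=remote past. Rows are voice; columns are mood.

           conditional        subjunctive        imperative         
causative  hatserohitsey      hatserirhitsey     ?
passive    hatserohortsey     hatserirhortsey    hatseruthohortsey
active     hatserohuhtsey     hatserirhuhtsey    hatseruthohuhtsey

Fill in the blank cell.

Attach mood imperative -tho → hatserutho.
Attach aspect habitual -hu → hatseruthohu.
Attach voice causative -i → hatseruthohui.
Attach tense remote past -tsey → hatseruthohuitsey.
Apply vowel deletion: hatseruthohuitsey → hatseruthohitsey.

hatseruthohitsey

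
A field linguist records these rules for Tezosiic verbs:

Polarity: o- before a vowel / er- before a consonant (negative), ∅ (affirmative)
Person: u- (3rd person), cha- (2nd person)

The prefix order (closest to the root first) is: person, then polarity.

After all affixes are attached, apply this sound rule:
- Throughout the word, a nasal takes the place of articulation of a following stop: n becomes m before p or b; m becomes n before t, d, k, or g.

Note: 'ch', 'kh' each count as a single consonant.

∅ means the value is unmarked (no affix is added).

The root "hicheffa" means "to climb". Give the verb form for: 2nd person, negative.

Attach person 2nd person cha- → chahicheffa.
Attach polarity negative er- (before consonant 'ch') → erchahicheffa.
Nasal assimilation: no change.

erchahicheffa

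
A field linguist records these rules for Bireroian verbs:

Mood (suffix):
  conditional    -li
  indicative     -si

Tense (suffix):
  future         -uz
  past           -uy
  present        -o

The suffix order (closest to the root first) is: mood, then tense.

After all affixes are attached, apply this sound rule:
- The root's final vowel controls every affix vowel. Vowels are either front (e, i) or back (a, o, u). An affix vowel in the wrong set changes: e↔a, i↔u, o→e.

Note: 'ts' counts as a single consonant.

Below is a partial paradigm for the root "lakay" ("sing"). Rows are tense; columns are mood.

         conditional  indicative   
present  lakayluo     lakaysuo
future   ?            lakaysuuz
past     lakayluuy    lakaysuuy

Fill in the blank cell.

lakayluuz

Attach mood conditional -li → lakayli.
Attach tense future -uz → lakayliuz.
Apply vowel harmony: lakayliuz → lakayluuz.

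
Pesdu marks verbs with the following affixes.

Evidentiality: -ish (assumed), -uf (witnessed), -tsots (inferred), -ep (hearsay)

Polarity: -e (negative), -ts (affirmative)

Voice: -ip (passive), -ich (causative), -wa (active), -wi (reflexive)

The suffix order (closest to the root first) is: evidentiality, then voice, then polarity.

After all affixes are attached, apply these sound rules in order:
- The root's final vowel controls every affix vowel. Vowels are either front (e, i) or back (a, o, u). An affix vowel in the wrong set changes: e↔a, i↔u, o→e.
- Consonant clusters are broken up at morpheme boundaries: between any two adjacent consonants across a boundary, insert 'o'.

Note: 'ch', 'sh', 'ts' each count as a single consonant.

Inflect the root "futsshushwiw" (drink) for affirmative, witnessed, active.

futsshushwiwifowets

Attach evidentiality witnessed -uf → futsshushwiwuf.
Attach voice active -wa → futsshushwiwufwa.
Attach polarity affirmative -ts → futsshushwiwufwats.
Apply vowel harmony: futsshushwiwufwats → futsshushwiwifwets.
Apply epenthesis: futsshushwiwifwets → futsshushwiwifowets.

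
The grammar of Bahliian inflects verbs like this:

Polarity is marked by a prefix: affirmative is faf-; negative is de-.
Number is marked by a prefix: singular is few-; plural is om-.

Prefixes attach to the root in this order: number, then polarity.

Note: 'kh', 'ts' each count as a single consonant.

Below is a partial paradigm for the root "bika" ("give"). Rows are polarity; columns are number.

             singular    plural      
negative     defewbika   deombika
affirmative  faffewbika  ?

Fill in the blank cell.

Attach number plural om- → ombika.
Attach polarity affirmative faf- → fafombika.

fafombika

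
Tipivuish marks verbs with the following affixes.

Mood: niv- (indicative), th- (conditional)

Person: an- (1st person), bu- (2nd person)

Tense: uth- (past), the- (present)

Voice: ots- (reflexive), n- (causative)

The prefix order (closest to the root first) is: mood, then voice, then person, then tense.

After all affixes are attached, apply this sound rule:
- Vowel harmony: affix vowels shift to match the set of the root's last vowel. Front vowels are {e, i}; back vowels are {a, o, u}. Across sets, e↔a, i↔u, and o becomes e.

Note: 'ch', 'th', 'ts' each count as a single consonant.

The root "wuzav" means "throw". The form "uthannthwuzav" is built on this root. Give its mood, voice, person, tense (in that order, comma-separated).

Segment: uth-an-n-th-wuzav.
mood: th- → conditional.
voice: n- → causative.
person: an- → 1st person.
tense: uth- → past.

conditional, causative, 1st person, past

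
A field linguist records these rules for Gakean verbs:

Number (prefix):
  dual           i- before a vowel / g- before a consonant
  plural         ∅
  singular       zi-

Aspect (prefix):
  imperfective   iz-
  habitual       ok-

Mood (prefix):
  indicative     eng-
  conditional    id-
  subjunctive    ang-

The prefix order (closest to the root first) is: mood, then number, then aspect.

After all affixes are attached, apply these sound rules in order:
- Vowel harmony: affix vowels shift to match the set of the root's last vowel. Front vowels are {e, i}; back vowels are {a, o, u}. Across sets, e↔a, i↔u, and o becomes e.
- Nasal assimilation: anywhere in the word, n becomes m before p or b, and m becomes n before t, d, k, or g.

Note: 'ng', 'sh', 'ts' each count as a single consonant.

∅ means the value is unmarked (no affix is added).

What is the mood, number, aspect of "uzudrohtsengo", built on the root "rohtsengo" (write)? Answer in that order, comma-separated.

conditional, plural, imperfective

Segment: iz-id-rohtsengo.
mood: id- → conditional.
number: ∅ → plural.
aspect: iz- → imperfective.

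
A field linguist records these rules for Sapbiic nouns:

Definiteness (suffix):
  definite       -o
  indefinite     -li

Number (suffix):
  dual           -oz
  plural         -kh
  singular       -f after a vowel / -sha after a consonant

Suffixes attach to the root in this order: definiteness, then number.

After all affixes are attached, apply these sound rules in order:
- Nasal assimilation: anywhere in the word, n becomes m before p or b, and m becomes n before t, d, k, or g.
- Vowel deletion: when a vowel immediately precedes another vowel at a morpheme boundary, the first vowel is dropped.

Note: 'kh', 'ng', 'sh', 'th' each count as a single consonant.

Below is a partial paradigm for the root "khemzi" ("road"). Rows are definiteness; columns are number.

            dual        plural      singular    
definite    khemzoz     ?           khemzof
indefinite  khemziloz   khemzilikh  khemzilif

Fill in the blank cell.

khemzokh

Attach definiteness definite -o → khemzio.
Attach number plural -kh → khemziokh.
Nasal assimilation: no change.
Apply vowel deletion: khemziokh → khemzokh.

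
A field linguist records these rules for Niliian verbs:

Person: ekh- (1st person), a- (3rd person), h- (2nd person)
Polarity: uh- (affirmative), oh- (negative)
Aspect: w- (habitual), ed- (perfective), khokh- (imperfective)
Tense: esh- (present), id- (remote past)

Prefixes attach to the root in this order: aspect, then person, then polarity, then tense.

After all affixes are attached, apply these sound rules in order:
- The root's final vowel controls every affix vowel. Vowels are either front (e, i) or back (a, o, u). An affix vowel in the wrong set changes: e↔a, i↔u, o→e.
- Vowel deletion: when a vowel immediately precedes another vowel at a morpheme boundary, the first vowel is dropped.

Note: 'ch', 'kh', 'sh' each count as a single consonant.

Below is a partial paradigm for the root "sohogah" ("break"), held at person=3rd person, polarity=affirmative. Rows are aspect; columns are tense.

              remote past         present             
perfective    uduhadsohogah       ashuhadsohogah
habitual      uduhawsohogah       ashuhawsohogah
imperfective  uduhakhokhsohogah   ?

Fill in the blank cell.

ashuhakhokhsohogah

Attach aspect imperfective khokh- → khokhsohogah.
Attach person 3rd person a- → akhokhsohogah.
Attach polarity affirmative uh- → uhakhokhsohogah.
Attach tense present esh- → eshuhakhokhsohogah.
Apply vowel harmony: eshuhakhokhsohogah → ashuhakhokhsohogah.
Vowel deletion: no change.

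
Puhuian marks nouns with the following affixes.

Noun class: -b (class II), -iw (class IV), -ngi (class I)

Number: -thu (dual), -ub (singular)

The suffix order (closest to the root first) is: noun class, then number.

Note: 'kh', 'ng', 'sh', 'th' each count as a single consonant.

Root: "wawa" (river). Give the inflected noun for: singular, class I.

wawangiub

Attach noun class class I -ngi → wawangi.
Attach number singular -ub → wawangiub.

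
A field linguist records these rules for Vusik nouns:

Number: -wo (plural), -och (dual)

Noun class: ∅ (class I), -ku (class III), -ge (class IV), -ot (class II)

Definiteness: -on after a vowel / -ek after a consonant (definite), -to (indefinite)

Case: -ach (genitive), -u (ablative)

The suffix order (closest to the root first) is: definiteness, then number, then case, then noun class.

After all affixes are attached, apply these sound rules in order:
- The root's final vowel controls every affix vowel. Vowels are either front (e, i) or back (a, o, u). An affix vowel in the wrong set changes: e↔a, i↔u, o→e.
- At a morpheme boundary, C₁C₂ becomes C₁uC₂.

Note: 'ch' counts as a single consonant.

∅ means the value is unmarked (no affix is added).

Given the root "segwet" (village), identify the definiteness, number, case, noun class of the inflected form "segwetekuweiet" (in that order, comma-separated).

definite, plural, ablative, class II

Segment: segwet-ek-wo-u-ot.
definiteness: -on/ek → definite.
number: -wo → plural.
case: -u → ablative.
noun class: -ot → class II.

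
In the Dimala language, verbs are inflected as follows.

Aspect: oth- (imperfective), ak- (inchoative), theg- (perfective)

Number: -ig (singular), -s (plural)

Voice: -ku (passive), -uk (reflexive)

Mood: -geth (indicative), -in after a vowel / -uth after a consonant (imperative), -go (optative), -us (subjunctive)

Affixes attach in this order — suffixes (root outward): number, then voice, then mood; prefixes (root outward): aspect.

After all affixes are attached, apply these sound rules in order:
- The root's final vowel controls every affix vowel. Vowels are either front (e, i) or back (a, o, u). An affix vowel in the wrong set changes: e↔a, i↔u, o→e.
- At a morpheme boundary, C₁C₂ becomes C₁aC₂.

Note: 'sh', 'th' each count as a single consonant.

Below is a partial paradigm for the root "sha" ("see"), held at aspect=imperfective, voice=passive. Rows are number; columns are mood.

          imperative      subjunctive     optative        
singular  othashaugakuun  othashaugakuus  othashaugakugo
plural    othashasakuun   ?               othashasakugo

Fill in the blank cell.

othashasakuus

Attach number plural -s → shas.
Attach aspect imperfective oth- → othshas.
Attach voice passive -ku → othshasku.
Attach mood subjunctive -us → othshaskuus.
Vowel harmony: no change.
Apply epenthesis: othshaskuus → othashasakuus.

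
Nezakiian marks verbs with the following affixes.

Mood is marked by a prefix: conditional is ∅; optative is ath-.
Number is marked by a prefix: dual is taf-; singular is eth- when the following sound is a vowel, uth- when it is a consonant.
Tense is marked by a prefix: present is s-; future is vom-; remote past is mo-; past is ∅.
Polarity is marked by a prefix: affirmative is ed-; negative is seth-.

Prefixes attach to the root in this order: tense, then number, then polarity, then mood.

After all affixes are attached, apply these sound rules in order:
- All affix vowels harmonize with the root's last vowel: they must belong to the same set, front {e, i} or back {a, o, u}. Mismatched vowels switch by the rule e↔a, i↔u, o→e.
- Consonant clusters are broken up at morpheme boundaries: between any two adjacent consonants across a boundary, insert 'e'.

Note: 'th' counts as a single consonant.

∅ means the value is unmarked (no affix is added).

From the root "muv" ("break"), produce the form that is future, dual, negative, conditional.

sathetafevomemuv

Attach tense future vom- → vommuv.
Attach number dual taf- → tafvommuv.
Attach polarity negative seth- → sethtafvommuv.
mood = conditional: zero marking, form stays sethtafvommuv.
Apply vowel harmony: sethtafvommuv → sathtafvommuv.
Apply epenthesis: sathtafvommuv → sathetafevomemuv.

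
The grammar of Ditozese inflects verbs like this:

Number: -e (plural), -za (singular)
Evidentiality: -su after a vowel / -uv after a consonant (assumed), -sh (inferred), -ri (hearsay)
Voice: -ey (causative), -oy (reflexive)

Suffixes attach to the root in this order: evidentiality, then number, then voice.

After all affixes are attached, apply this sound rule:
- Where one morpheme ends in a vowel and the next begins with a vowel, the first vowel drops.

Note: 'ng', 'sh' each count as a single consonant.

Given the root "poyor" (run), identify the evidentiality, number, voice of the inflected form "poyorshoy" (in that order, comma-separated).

Segment: poyor-sh-e-oy.
evidentiality: -sh → inferred.
number: -e → plural.
voice: -oy → reflexive.

inferred, plural, reflexive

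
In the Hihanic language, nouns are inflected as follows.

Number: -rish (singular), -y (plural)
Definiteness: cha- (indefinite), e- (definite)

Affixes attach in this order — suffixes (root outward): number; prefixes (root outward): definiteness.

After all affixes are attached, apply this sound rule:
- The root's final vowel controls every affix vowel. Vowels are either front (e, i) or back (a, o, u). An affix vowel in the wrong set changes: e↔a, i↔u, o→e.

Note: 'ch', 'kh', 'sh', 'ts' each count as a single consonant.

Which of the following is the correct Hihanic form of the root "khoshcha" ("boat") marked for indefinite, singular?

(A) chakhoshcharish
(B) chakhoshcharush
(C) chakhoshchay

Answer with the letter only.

Attach number singular -rish → khoshcharish.
Attach definiteness indefinite cha- → chakhoshcharish.
Apply vowel harmony: chakhoshcharish → chakhoshcharush.
So the correct form is chakhoshcharush, option (B).
(C) chakhoshchay is wrong: it uses plural instead of singular for number.
(A) chakhoshcharish is wrong: it fails to apply the sound rule(s).

B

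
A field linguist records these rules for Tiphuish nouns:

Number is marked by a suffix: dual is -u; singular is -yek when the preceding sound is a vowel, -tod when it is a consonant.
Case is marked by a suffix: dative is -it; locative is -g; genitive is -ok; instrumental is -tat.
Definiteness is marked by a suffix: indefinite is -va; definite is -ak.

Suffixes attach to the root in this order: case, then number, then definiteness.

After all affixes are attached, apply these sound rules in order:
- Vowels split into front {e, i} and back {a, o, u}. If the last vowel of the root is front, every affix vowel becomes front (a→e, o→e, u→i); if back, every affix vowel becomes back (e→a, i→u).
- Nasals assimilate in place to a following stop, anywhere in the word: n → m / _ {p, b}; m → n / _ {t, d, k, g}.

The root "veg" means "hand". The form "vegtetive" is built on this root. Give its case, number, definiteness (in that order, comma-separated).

instrumental, dual, indefinite

Segment: veg-tat-u-va.
case: -tat → instrumental.
number: -u → dual.
definiteness: -va → indefinite.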